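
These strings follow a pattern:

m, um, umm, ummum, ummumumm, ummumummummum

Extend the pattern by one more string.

This is a Fibonacci-style word recurrence s(k) = s(k−1)·s(k−2): e.g. um·m = umm.
Continuing: ummumummummum · ummumumm gives term 7.

ummumummummumummumumm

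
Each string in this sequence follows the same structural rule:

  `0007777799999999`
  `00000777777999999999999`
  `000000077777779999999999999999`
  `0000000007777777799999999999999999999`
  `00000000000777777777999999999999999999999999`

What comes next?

000000000000077777777779999999999999999999999999999

Term n consists of 2n-1 0's, followed by n+3 7's, followed by 4n 9's, where the shown terms are n = 2, 3, 4, 5, 6.
At n = 7 the blocks have lengths 13, 10, 28.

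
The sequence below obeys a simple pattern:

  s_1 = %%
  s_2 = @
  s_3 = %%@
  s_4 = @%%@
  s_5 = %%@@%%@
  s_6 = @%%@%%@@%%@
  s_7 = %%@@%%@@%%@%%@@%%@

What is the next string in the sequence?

@%%@%%@@%%@%%@@%%@@%%@%%@@%%@

This is a Fibonacci-style word recurrence s(k) = s(k−2)·s(k−1): e.g. %%·@ = %%@.
So term 8 is @%%@%%@@%%@·%%@@%%@@%%@%%@@%%@.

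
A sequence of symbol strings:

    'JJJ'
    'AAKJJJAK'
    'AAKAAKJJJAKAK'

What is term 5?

AAKAAKAAKAAKJJJAKAKAKAK

Each term wraps the previous one in AAK on the left and AK on the right.
From AAKAAKJJJAKAK, 2 further steps: AAKAAKJJJAKAK → AAKAAKAAKJJJAKAKAK → (answer).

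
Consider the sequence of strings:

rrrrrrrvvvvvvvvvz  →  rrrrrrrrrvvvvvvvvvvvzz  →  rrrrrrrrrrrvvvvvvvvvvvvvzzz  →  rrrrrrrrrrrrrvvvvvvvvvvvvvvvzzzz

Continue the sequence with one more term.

Term n consists of 2n+1 r's, followed by 2n+3 v's, followed by n-2 z's, where the shown terms are n = 3, 4, 5, 6.
Setting n = 7 gives 15, 17, 5 characters in each block.

rrrrrrrrrrrrrrrvvvvvvvvvvvvvvvvvzzzzz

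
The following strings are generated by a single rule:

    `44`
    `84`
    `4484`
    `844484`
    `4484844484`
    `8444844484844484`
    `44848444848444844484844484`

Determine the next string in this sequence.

From term 3 onward, concatenate the second-to-last term with the last: 44·84 = 4484, 84·4484 = 844484, …
So term 8 is 8444844484844484·44848444848444844484844484.

844484448484448444848444848444844484844484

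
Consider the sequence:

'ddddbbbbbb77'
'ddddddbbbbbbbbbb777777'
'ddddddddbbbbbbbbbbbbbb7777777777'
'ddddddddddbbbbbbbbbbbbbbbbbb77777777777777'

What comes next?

Reading off run lengths: d runs 4, 6, 8, 10; b runs 6, 10, 14, 18; 7 runs 2, 6, 10, 14 — each is linear in n (n = 1, 2, …).
At n = 5 the blocks have lengths 12, 22, 18.

ddddddddddddbbbbbbbbbbbbbbbbbbbbbb777777777777777777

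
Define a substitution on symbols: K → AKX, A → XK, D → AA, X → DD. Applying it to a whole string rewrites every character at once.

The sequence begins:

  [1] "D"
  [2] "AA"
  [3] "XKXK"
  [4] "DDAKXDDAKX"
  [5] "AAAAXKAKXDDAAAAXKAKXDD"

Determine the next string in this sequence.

XKXKXKXKDDAKXXKAKXDDAAAAXKXKXKXKDDAKXXKAKXDDAAAA

Applying the rule to each of the 22 symbols of AAAAXKAKXDDAAAAXKAKXDD gives the pieces XK XK XK XK DD AKX XK AKX DD AA AA XK XK XK XK DD AKX XK AKX DD AA AA, which concatenate to the answer.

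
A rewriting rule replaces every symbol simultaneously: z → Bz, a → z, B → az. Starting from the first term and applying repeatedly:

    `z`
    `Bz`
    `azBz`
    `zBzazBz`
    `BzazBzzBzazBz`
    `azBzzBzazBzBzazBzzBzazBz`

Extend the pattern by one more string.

Replace each of the 24 characters of azBzzBzazBzBzazBzzBzazBz in place — z Bz az Bz Bz az Bz z Bz az Bz az Bz z Bz az Bz Bz az Bz z Bz az Bz — and concatenate.

zBzazBzBzazBzzBzazBzazBzzBzazBzBzazBzzBzazBz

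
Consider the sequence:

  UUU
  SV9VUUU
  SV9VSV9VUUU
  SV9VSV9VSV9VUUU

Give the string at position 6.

The strings grow by a fixed prefix SV9V each time.
From SV9VSV9VSV9VUUU, 2 further steps: SV9VSV9VSV9VUUU → SV9VSV9VSV9VSV9VUUU → (answer).

SV9VSV9VSV9VSV9VSV9VUUU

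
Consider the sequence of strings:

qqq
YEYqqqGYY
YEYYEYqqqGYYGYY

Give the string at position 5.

YEYYEYYEYYEYqqqGYYGYYGYYGYY

Each term wraps the previous one in YEY on the left and GYY on the right.
From YEYYEYqqqGYYGYY, 2 further steps: YEYYEYqqqGYYGYY → YEYYEYYEYqqqGYYGYYGYY → (answer).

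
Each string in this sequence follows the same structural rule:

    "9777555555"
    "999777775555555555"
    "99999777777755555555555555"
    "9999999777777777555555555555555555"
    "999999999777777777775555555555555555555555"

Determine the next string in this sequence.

99999999999777777777777755555555555555555555555555

Reading off run lengths: 9 runs 1, 3, 5, 7, 9; 7 runs 3, 5, 7, 9, 11; 5 runs 6, 10, 14, 18, 22 — each is linear in n (n = 1, 2, …).
Setting n = 6 gives 11, 13, 26 characters in each block.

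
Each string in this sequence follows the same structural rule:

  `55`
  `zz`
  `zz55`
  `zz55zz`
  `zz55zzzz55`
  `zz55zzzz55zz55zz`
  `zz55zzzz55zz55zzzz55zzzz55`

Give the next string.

zz55zzzz55zz55zzzz55zzzz55zz55zzzz55zz55zz

This is a Fibonacci-style word recurrence s(k) = s(k−1)·s(k−2): e.g. zz·55 = zz55.
The next term joins zz55zzzz55zz55zzzz55zzzz55 and zz55zzzz55zz55zz.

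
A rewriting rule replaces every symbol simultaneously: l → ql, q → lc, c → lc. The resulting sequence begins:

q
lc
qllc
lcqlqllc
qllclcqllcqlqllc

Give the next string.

lcqlqllcqllclcqlqllclcqllcqlqllc

Replace each of the 16 characters of qllclcqllcqlqllc in place — lc ql ql lc ql lc lc ql ql lc lc ql lc ql ql lc — and concatenate.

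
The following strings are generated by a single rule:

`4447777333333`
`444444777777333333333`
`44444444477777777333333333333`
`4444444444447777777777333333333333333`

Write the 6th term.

Term n consists of 3n 4's, followed by 2n+2 7's, followed by 3n+3 3's (n = 1, 2, …).
Setting n = 6 gives 18, 14, 21 characters in each block.

44444444444444444477777777777777333333333333333333333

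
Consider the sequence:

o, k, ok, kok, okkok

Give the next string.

kokokkok

From term 3 onward, concatenate the second-to-last term with the last: o·k = ok, k·ok = kok, …
Continuing: kok · okkok gives term 6.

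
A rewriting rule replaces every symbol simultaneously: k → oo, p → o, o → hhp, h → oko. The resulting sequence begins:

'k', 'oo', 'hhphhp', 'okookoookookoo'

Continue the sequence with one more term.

φ(okookoookookoo) expands symbol-by-symbol to hhp oo hhp hhp oo hhp hhp hhp oo hhp hhp oo hhp hhp; joining the 14 pieces gives the next term.

hhpoohhphhpoohhphhphhpoohhphhpoohhphhp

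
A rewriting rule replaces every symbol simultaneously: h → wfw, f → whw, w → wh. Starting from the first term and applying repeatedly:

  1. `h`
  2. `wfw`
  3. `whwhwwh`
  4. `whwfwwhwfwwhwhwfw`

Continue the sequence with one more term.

Rewriting the 17 symbols of whwfwwhwfwwhwhwfw one by one yields wh wfw wh whw wh wh wfw wh whw wh wh wfw wh wfw wh whw wh; concatenated:

whwfwwhwhwwhwhwfwwhwhwwhwhwfwwhwfwwhwhwwh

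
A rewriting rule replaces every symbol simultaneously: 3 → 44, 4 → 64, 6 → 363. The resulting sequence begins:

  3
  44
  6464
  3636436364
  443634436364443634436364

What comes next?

646444363446464443634436364646444363446464443634436364

Applying the rule to each of the 24 symbols of 443634436364443634436364 gives the pieces 64 64 44 363 44 64 64 44 363 44 363 64 64 64 44 363 44 64 64 44 363 44 363 64, which concatenate to the answer.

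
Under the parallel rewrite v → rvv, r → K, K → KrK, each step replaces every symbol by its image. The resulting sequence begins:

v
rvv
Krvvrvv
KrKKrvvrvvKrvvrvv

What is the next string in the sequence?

φ(KrKKrvvrvvKrvvrvv) expands symbol-by-symbol to KrK K KrK KrK K rvv rvv K rvv rvv KrK K rvv rvv K rvv rvv; joining the 17 pieces gives the next term.

KrKKKrKKrKKrvvrvvKrvvrvvKrKKrvvrvvKrvvrvv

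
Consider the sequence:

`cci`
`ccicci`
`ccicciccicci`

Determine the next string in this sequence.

Each string is two copies of the previous one concatenated.
One more doubling of ccicciccicci gives the answer.

ccicciccicciccicciccicci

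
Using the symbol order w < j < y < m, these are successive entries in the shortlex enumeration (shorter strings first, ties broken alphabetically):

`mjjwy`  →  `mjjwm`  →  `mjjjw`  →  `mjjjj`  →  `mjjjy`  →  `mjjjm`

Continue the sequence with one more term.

Treat mjjjm as a base-4 numeral over the given alphabet and add one, carrying through any trailing m's.

mjjyw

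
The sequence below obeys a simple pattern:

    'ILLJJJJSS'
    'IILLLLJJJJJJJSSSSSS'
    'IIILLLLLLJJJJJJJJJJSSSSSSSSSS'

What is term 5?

IIIIILLLLLLLLLLJJJJJJJJJJJJJJJJSSSSSSSSSSSSSSSSSS

The n-th term is n I's then 2n L's then 3n+1 J's then 4n-2 S's (n = 1, 2, …).
Setting n = 5 gives 5, 10, 16, 18 characters in each block.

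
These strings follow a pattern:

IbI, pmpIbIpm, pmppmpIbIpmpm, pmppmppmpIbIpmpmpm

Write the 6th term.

Each term wraps the previous one in pmp on the left and pm on the right.
From pmppmppmpIbIpmpmpm, 2 further steps: pmppmppmpIbIpmpmpm → pmppmppmppmpIbIpmpmpmpm → (answer).

pmppmppmppmppmpIbIpmpmpmpmpm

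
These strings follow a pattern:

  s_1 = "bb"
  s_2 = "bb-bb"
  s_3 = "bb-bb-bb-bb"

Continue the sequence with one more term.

s(k+1) = s(k)·-·s(k) — each term doubles the last with '-' between the halves.
One more doubling of bb-bb-bb-bb gives the answer.

bb-bb-bb-bb-bb-bb-bb-bb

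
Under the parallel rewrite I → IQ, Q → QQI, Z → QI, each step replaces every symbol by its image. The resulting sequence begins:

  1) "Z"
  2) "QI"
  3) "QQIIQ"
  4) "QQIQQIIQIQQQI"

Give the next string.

Rewriting the 13 symbols of QQIQQIIQIQQQI one by one yields QQI QQI IQ QQI QQI IQ IQ QQI IQ QQI QQI QQI IQ; concatenated:

QQIQQIIQQQIQQIIQIQQQIIQQQIQQIQQIIQ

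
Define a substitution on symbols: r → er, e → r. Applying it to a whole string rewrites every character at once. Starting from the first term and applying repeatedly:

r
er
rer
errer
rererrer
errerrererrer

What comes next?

Rewriting the 13 symbols of errerrererrer one by one yields r er er r er er r er r er er r er; concatenated:

rererrererrerrererrer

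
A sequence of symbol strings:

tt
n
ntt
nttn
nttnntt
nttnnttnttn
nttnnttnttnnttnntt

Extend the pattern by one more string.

This is a Fibonacci-style word recurrence s(k) = s(k−1)·s(k−2): e.g. n·tt = ntt.
The next term joins nttnnttnttnnttnntt and nttnnttnttn.

nttnnttnttnnttnnttnttnnttnttn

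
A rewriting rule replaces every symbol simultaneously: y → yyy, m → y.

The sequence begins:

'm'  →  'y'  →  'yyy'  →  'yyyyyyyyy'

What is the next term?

Rewriting each symbol of yyyyyyyyy: y→yyy, y→yyy, y→yyy, y→yyy, y→yyy, y→yyy, y→yyy, y→yyy, y→yyy, which concatenates to yyy yyy yyy yyy yyy yyy yyy yyy yyy.

yyyyyyyyyyyyyyyyyyyyyyyyyyy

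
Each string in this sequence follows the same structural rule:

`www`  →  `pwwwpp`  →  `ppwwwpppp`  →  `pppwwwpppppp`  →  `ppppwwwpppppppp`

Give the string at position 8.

s(k+1) = p·s(k)·pp, so each term gains p as a prefix and pp as a suffix.
From ppppwwwpppppppp, 3 further steps: ppppwwwpppppppp → pppppwwwpppppppppp → ppppppwwwpppppppppppp → (answer).

pppppppwwwpppppppppppppp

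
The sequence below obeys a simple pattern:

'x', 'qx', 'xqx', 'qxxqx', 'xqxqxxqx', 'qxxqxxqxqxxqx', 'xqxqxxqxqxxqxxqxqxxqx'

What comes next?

qxxqxxqxqxxqxxqxqxxqxqxxqxxqxqxxqx

This is a Fibonacci-style word recurrence s(k) = s(k−2)·s(k−1): e.g. x·qx = xqx.
So term 8 is qxxqxxqxqxxqx·xqxqxxqxqxxqxxqxqxxqx.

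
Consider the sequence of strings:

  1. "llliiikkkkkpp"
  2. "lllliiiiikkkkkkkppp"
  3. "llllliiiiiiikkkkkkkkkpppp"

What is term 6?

lllllllliiiiiiiiiiiiikkkkkkkkkkkkkkkppppppp

Each string has the form l^{n+1} i^{2n-1} k^{2n+1} p^{n}, where the shown terms are n = 2, 3, 4.
For term 6, n = 7, so the run lengths are 8, 13, 15, 7.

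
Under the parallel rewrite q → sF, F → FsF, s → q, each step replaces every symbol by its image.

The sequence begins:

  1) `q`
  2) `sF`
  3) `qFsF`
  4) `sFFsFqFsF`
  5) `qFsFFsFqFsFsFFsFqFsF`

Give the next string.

Replace each of the 20 characters of qFsFFsFqFsFsFFsFqFsF in place — sF FsF q FsF FsF q FsF sF FsF q FsF q FsF FsF q FsF sF FsF q FsF — and concatenate.

sFFsFqFsFFsFqFsFsFFsFqFsFqFsFFsFqFsFsFFsFqFsF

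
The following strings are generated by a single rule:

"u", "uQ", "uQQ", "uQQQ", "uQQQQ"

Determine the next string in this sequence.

uQQQQQ

Each term is the previous one with Q appended.
So the next term is uQQQQ·Q.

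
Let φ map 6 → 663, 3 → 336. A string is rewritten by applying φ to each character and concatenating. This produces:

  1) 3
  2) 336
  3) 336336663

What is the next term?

336336663336336663663663336

Rewriting each symbol of 336336663: 3→336, 3→336, 6→663, 3→336, 3→336, 6→663, 6→663, 6→663, 3→336, which concatenates to 336 336 663 336 336 663 663 663 336.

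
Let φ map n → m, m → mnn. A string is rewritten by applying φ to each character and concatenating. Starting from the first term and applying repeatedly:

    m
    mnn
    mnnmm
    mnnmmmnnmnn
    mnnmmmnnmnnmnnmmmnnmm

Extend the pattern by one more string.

mnnmmmnnmnnmnnmmmnnmmmnnmmmnnmnnmnnmmmnnmnn

φ(mnnmmmnnmnnmnnmmmnnmm) expands symbol-by-symbol to mnn m m mnn mnn mnn m m mnn m m mnn m m mnn mnn mnn m m mnn mnn; joining the 21 pieces gives the next term.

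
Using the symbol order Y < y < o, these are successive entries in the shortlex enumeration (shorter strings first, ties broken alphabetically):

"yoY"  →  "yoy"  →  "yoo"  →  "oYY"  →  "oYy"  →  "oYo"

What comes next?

oyY

Treat oYo as a base-3 numeral over the given alphabet and add one, carrying through any trailing o's.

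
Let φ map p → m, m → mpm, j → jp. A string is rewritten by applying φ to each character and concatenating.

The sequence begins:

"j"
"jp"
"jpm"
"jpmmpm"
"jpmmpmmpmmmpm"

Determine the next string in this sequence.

jpmmpmmpmmmpmmpmmmpmmpmmpmmmpm

Applying the rule to each of the 13 symbols of jpmmpmmpmmmpm gives the pieces jp m mpm mpm m mpm mpm m mpm mpm mpm m mpm, which concatenate to the answer.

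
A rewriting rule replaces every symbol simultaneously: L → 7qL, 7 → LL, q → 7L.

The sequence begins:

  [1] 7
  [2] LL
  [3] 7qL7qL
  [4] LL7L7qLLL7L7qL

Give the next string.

Replace each of the 14 characters of LL7L7qLLL7L7qL in place — 7qL 7qL LL 7qL LL 7L 7qL 7qL 7qL LL 7qL LL 7L 7qL — and concatenate.

7qL7qLLL7qLLL7L7qL7qL7qLLL7qLLL7L7qL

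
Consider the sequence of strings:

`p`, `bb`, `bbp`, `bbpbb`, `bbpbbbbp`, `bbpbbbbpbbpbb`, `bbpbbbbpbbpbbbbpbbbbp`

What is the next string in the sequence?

Each term (from the third on) is the previous term followed by the one before it: term 3 = bb·p = bbp.
The next term joins bbpbbbbpbbpbbbbpbbbbp and bbpbbbbpbbpbb.

bbpbbbbpbbpbbbbpbbbbpbbpbbbbpbbpbb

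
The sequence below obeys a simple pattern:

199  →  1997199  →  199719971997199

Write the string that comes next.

1997199719971997199719971997199

Each string is two copies of the previous one joined by '7'.
So the next term is two copies of 199719971997199 with '7' between the halves.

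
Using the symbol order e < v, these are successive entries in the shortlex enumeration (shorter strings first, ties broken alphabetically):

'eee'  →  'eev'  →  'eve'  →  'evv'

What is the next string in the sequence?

vee

The successor of evv increments the rightmost position that isn't already v and resets every position after it to e.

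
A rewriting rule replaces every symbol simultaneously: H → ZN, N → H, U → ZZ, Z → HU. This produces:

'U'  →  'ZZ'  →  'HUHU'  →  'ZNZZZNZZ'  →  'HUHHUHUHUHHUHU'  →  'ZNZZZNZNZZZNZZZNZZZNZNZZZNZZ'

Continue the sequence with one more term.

HUHHUHUHUHHUHHUHUHUHHUHUHUHHUHUHUHHUHHUHUHUHHUHU

φ(ZNZZZNZNZZZNZZZNZZZNZNZZZNZZ) expands symbol-by-symbol to HU H HU HU HU H HU H HU HU HU H HU HU HU H HU HU HU H HU H HU HU HU H HU HU; joining the 28 pieces gives the next term.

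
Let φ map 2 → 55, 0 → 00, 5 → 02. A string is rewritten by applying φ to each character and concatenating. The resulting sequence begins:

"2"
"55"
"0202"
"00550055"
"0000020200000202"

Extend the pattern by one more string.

Rewriting the 16 symbols of 0000020200000202 one by one yields 00 00 00 00 00 55 00 55 00 00 00 00 00 55 00 55; concatenated:

00000000005500550000000000550055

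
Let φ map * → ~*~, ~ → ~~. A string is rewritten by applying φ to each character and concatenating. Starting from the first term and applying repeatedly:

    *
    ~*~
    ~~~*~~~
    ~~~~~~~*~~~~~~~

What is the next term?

Rewriting the 15 symbols of ~~~~~~~*~~~~~~~ one by one yields ~~ ~~ ~~ ~~ ~~ ~~ ~~ ~*~ ~~ ~~ ~~ ~~ ~~ ~~ ~~; concatenated:

~~~~~~~~~~~~~~~*~~~~~~~~~~~~~~~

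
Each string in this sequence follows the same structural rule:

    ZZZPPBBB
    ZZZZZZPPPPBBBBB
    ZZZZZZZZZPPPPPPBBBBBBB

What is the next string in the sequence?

Term n consists of 3n Z's, followed by 2n P's, followed by 2n+1 B's (n = 1, 2, …).
At n = 4 the blocks have lengths 12, 8, 9.

ZZZZZZZZZZZZPPPPPPPPBBBBBBBBB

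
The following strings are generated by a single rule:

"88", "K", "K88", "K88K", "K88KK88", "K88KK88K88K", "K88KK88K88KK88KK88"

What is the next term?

From term 3 onward, concatenate the last term with the second-to-last: K·88 = K88, K88·K = K88K, …
The next term joins K88KK88K88KK88KK88 and K88KK88K88K.

K88KK88K88KK88KK88K88KK88K88K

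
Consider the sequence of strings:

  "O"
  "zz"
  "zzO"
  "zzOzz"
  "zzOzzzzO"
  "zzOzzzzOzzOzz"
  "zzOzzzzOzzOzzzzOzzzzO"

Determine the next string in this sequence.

This is a Fibonacci-style word recurrence s(k) = s(k−1)·s(k−2): e.g. zz·O = zzO.
Continuing: zzOzzzzOzzOzzzzOzzzzO · zzOzzzzOzzOzz gives term 8.

zzOzzzzOzzOzzzzOzzzzOzzOzzzzOzzOzz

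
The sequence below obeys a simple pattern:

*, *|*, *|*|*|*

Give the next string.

Each string is two copies of the previous one joined by '|'.
Doubling *|*|*|* with '|' between the halves:

*|*|*|*|*|*|*|*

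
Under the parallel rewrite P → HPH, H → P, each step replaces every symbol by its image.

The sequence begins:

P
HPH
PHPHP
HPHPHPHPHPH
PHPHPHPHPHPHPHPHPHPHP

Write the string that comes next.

Applying the rule to each of the 21 symbols of PHPHPHPHPHPHPHPHPHPHP gives the pieces HPH P HPH P HPH P HPH P HPH P HPH P HPH P HPH P HPH P HPH P HPH, which concatenate to the answer.

HPHPHPHPHPHPHPHPHPHPHPHPHPHPHPHPHPHPHPHPHPH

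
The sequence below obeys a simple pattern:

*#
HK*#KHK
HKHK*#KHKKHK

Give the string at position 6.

s(k+1) = HK·s(k)·KHK, so each term gains HK as a prefix and KHK as a suffix.
From HKHK*#KHKKHK, 3 further steps: HKHK*#KHKKHK → HKHKHK*#KHKKHKKHK → HKHKHKHK*#KHKKHKKHKKHK → (answer).

HKHKHKHKHK*#KHKKHKKHKKHKKHK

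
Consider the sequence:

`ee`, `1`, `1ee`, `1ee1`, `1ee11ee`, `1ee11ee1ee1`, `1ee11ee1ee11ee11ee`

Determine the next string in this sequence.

This is a Fibonacci-style word recurrence s(k) = s(k−1)·s(k−2): e.g. 1·ee = 1ee.
So term 8 is 1ee11ee1ee11ee11ee·1ee11ee1ee1.

1ee11ee1ee11ee11ee1ee11ee1ee1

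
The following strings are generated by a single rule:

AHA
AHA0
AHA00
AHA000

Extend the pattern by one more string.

AHA0000

The strings grow by a fixed suffix 0 each time.
So the next term is AHA000·0.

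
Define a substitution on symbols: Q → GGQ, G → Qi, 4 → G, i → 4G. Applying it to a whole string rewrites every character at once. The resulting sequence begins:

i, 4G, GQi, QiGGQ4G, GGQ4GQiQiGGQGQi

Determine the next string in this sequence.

Rewriting the 15 symbols of GGQ4GQiQiGGQGQi one by one yields Qi Qi GGQ G Qi GGQ 4G GGQ 4G Qi Qi GGQ Qi GGQ 4G; concatenated:

QiQiGGQGQiGGQ4GGGQ4GQiQiGGQQiGGQ4G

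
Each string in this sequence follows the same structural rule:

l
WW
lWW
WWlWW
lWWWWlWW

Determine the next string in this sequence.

WWlWWlWWWWlWW

Each term (from the third on) is the two preceding terms concatenated in order: term 3 = l·WW = lWW.
The next term joins WWlWW and lWWWWlWW.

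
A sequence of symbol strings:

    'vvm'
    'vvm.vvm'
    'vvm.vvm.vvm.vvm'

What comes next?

Each string is two copies of the previous one joined by '.'.
One more doubling of vvm.vvm.vvm.vvm gives the answer.

vvm.vvm.vvm.vvm.vvm.vvm.vvm.vvm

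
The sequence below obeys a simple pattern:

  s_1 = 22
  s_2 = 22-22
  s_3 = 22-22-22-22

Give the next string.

Each string is two copies of the previous one joined by '-'.
One more doubling of 22-22-22-22 gives the answer.

22-22-22-22-22-22-22-22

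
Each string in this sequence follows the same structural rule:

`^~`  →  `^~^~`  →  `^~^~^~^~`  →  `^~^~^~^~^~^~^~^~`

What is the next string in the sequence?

Each string is two copies of the previous one concatenated.
One more doubling of ^~^~^~^~^~^~^~^~ gives the answer.

^~^~^~^~^~^~^~^~^~^~^~^~^~^~^~^~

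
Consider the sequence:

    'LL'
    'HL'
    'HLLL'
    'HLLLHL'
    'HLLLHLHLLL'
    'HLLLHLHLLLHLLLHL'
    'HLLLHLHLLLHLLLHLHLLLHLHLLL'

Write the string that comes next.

HLLLHLHLLLHLLLHLHLLLHLHLLLHLLLHLHLLLHLLLHL

From term 3 onward, concatenate the last term with the second-to-last: HL·LL = HLLL, HLLL·HL = HLLLHL, …
The next term joins HLLLHLHLLLHLLLHLHLLLHLHLLL and HLLLHLHLLLHLLLHL.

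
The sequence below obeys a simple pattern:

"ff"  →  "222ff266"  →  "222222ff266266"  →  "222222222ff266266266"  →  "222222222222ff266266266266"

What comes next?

222222222222222ff266266266266266

s(k+1) = 222·s(k)·266, so each term gains 222 as a prefix and 266 as a suffix.
One more step from 222222222222ff266266266266 gives the answer.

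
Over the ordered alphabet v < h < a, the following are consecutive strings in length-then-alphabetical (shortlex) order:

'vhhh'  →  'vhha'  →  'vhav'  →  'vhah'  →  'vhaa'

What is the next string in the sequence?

Treat vhaa as a base-3 numeral over the given alphabet and add one, carrying through any trailing a's.

vavv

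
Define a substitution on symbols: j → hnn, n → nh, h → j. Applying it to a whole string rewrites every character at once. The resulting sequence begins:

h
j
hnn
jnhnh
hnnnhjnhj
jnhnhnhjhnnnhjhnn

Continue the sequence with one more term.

hnnnhjnhjnhjhnnjnhnhnhjhnnjnhnh

Replace each of the 17 characters of jnhnhnhjhnnnhjhnn in place — hnn nh j nh j nh j hnn j nh nh nh j hnn j nh nh — and concatenate.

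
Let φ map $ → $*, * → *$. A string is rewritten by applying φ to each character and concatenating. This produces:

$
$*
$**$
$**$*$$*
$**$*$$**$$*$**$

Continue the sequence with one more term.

Rewriting the 16 symbols of $**$*$$**$$*$**$ one by one yields $* *$ *$ $* *$ $* $* *$ *$ $* $* *$ $* *$ *$ $*; concatenated:

$**$*$$**$$*$**$*$$*$**$$**$*$$*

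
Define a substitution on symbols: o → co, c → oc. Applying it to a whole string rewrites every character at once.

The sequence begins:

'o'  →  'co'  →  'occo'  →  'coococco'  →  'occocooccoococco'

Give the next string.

Rewriting the 16 symbols of occocooccoococco one by one yields co oc oc co oc co co oc oc co co oc co oc oc co; concatenated:

coococcooccocoococcocooccoococco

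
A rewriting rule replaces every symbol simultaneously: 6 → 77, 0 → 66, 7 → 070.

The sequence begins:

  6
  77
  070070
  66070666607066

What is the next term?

Replace each of the 14 characters of 66070666607066 in place — 77 77 66 070 66 77 77 77 77 66 070 66 77 77 — and concatenate.

777766070667777777766070667777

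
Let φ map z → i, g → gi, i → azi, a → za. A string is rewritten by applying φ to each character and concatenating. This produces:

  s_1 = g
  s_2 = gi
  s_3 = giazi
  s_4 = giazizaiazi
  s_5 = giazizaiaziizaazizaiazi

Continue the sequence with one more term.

giazizaiaziizaazizaiaziaziizazaiaziizaazizaiazi

Replace each of the 23 characters of giazizaiaziizaazizaiazi in place — gi azi za i azi i za azi za i azi azi i za za i azi i za azi za i azi — and concatenate.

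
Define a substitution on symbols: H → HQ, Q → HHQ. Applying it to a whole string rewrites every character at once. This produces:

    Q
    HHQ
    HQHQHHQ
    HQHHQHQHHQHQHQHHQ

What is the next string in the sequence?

φ(HQHHQHQHHQHQHQHHQ) expands symbol-by-symbol to HQ HHQ HQ HQ HHQ HQ HHQ HQ HQ HHQ HQ HHQ HQ HHQ HQ HQ HHQ; joining the 17 pieces gives the next term.

HQHHQHQHQHHQHQHHQHQHQHHQHQHHQHQHHQHQHQHHQ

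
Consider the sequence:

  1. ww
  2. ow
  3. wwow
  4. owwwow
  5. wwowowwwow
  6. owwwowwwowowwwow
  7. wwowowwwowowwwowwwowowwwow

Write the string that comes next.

This is a Fibonacci-style word recurrence s(k) = s(k−2)·s(k−1): e.g. ww·ow = wwow.
So term 8 is owwwowwwowowwwow·wwowowwwowowwwowwwowowwwow.

owwwowwwowowwwowwwowowwwowowwwowwwowowwwow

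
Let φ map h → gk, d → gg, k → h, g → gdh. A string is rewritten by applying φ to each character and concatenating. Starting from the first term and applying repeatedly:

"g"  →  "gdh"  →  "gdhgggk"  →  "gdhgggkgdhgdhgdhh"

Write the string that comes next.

gdhgggkgdhgdhgdhhgdhgggkgdhgggkgdhgggkgk

Applying the rule to each of the 17 symbols of gdhgggkgdhgdhgdhh gives the pieces gdh gg gk gdh gdh gdh h gdh gg gk gdh gg gk gdh gg gk gk, which concatenate to the answer.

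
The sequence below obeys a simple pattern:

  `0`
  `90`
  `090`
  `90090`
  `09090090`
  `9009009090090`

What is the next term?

From term 3 onward, concatenate the second-to-last term with the last: 0·90 = 090, 90·090 = 90090, …
So term 7 is 09090090·9009009090090.

090900909009009090090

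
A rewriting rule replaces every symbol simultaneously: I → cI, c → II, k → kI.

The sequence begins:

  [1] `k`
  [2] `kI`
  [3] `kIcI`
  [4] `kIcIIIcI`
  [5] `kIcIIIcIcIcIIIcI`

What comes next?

Applying the rule to each of the 16 symbols of kIcIIIcIcIcIIIcI gives the pieces kI cI II cI cI cI II cI II cI II cI cI cI II cI, which concatenate to the answer.

kIcIIIcIcIcIIIcIIIcIIIcIcIcIIIcI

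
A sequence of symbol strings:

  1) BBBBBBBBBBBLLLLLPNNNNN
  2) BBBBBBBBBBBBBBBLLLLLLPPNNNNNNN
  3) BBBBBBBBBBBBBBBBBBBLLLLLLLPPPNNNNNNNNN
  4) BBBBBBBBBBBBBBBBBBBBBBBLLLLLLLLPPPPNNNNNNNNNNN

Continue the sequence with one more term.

Reading off run lengths: B runs 11, 15, 19, 23; L runs 5, 6, 7, 8; P runs 1, 2, 3, 4; N runs 5, 7, 9, 11 — each is linear in n, where the shown terms are n = 3, 4, 5, 6.
Setting n = 7 gives 27, 9, 5, 13 characters in each block.

BBBBBBBBBBBBBBBBBBBBBBBBBBBLLLLLLLLLPPPPPNNNNNNNNNNNNN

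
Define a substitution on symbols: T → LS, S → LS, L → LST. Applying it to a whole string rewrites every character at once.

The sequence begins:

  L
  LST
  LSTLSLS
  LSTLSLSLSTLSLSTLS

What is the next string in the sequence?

LSTLSLSLSTLSLSTLSLSTLSLSLSTLSLSTLSLSLSTLS

Applying the rule to each of the 17 symbols of LSTLSLSLSTLSLSTLS gives the pieces LST LS LS LST LS LST LS LST LS LS LST LS LST LS LS LST LS, which concatenate to the answer.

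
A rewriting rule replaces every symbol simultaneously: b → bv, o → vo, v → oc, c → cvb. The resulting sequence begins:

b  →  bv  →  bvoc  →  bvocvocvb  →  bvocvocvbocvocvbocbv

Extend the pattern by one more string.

φ(bvocvocvbocvocvbocbv) expands symbol-by-symbol to bv oc vo cvb oc vo cvb oc bv vo cvb oc vo cvb oc bv vo cvb bv oc; joining the 20 pieces gives the next term.

bvocvocvbocvocvbocbvvocvbocvocvbocbvvocvbbvoc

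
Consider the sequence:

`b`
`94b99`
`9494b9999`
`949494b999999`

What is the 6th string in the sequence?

Each term wraps the previous one in 94 on the left and 99 on the right.
From 949494b999999, 2 further steps: 949494b999999 → 94949494b99999999 → (answer).

9494949494b9999999999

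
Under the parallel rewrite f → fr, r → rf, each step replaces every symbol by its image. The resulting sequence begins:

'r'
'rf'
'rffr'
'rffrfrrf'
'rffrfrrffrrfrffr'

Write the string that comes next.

Rewriting the 16 symbols of rffrfrrffrrfrffr one by one yields rf fr fr rf fr rf rf fr fr rf rf fr rf fr fr rf; concatenated:

rffrfrrffrrfrffrfrrfrffrrffrfrrf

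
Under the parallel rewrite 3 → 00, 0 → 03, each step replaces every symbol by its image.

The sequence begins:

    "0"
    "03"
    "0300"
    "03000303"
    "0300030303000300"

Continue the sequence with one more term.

Rewriting the 16 symbols of 0300030303000300 one by one yields 03 00 03 03 03 00 03 00 03 00 03 03 03 00 03 03; concatenated:

03000303030003000300030303000303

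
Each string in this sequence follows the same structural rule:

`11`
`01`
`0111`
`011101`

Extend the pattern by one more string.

0111010111

This is a Fibonacci-style word recurrence s(k) = s(k−1)·s(k−2): e.g. 01·11 = 0111.
So term 5 is 011101·0111.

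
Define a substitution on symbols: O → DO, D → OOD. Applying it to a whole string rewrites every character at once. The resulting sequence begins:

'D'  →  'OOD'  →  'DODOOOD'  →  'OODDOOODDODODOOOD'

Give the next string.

Rewriting the 17 symbols of OODDOOODDODODOOOD one by one yields DO DO OOD OOD DO DO DO OOD OOD DO OOD DO OOD DO DO DO OOD; concatenated:

DODOOODOODDODODOOODOODDOOODDOOODDODODOOOD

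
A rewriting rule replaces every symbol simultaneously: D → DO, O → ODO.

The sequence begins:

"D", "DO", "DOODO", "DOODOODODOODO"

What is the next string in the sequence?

Rewriting the 13 symbols of DOODOODODOODO one by one yields DO ODO ODO DO ODO ODO DO ODO DO ODO ODO DO ODO; concatenated:

DOODOODODOODOODODOODODOODOODODOODO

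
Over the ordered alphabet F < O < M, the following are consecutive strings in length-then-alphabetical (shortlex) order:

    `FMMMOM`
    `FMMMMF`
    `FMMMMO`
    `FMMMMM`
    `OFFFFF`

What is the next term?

Find the rightmost character of OFFFFF below M, bump it to the next letter, and reset everything to its right to F.

OFFFFO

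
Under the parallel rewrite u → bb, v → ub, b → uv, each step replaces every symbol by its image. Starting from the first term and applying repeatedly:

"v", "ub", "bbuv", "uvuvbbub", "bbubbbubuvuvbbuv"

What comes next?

uvuvbbuvuvuvbbuvbbubbbubuvuvbbub

φ(bbubbbubuvuvbbuv) expands symbol-by-symbol to uv uv bb uv uv uv bb uv bb ub bb ub uv uv bb ub; joining the 16 pieces gives the next term.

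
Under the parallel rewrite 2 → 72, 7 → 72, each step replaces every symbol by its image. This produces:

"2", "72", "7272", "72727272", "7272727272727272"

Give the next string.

Replace each of the 16 characters of 7272727272727272 in place — 72 72 72 72 72 72 72 72 72 72 72 72 72 72 72 72 — and concatenate.

72727272727272727272727272727272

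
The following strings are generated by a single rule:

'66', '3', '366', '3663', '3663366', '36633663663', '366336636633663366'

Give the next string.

From term 3 onward, concatenate the last term with the second-to-last: 3·66 = 366, 366·3 = 3663, …
Continuing: 366336636633663366 · 36633663663 gives term 8.

36633663663366336636633663663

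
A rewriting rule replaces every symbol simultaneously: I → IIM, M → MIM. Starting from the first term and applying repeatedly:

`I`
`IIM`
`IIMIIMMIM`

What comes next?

IIMIIMMIMIIMIIMMIMMIMIIMMIM

Apply φ to IIMIIMMIM symbol by symbol: I→IIM, I→IIM, M→MIM, I→IIM, I→IIM, M→MIM, M→MIM, I→IIM, M→MIM; joined: IIM IIM MIM IIM IIM MIM MIM IIM MIM.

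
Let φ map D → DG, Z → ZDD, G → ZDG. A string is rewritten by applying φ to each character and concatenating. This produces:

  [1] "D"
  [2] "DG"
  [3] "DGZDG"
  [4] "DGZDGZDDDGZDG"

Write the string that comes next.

φ(DGZDGZDDDGZDG) expands symbol-by-symbol to DG ZDG ZDD DG ZDG ZDD DG DG DG ZDG ZDD DG ZDG; joining the 13 pieces gives the next term.

DGZDGZDDDGZDGZDDDGDGDGZDGZDDDGZDG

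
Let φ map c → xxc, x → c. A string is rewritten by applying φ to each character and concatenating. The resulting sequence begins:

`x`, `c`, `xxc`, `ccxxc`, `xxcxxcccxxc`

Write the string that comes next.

Apply φ to xxcxxcccxxc symbol by symbol: x→c, x→c, c→xxc, x→c, x→c, c→xxc, c→xxc, c→xxc, x→c, x→c, c→xxc; joined: c c xxc c c xxc xxc xxc c c xxc.

ccxxcccxxcxxcxxcccxxc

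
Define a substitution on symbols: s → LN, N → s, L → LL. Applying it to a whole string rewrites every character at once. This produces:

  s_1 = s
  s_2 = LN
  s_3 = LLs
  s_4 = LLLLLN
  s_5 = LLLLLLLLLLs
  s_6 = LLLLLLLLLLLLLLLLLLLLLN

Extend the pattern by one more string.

Rewriting the 22 symbols of LLLLLLLLLLLLLLLLLLLLLN one by one yields LL LL LL LL LL LL LL LL LL LL LL LL LL LL LL LL LL LL LL LL LL s; concatenated:

LLLLLLLLLLLLLLLLLLLLLLLLLLLLLLLLLLLLLLLLLLs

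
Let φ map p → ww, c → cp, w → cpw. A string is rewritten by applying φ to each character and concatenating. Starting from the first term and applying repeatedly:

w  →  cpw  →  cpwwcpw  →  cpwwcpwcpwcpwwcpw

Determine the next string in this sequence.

Replace each of the 17 characters of cpwwcpwcpwcpwwcpw in place — cp ww cpw cpw cp ww cpw cp ww cpw cp ww cpw cpw cp ww cpw — and concatenate.

cpwwcpwcpwcpwwcpwcpwwcpwcpwwcpwcpwcpwwcpw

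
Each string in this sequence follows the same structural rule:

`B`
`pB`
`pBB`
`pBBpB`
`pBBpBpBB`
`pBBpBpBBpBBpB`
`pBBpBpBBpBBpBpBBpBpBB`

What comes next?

From term 3 onward, concatenate the last term with the second-to-last: pB·B = pBB, pBB·pB = pBBpB, …
So term 8 is pBBpBpBBpBBpBpBBpBpBB·pBBpBpBBpBBpB.

pBBpBpBBpBBpBpBBpBpBBpBBpBpBBpBBpB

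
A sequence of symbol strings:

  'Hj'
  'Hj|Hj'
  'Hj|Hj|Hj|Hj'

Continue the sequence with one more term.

s(k+1) = s(k)·|·s(k) — each term doubles the last with '|' between the halves.
So the next term is two copies of Hj|Hj|Hj|Hj with '|' between the halves.

Hj|Hj|Hj|Hj|Hj|Hj|Hj|Hj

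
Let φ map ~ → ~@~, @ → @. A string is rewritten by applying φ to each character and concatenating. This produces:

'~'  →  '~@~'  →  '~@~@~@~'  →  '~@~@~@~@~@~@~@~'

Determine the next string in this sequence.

φ(~@~@~@~@~@~@~@~) expands symbol-by-symbol to ~@~ @ ~@~ @ ~@~ @ ~@~ @ ~@~ @ ~@~ @ ~@~ @ ~@~; joining the 15 pieces gives the next term.

~@~@~@~@~@~@~@~@~@~@~@~@~@~@~@~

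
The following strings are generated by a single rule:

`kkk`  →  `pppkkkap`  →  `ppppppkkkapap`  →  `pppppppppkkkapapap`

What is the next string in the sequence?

Each term wraps the previous one in ppp on the left and ap on the right.
One more step from pppppppppkkkapapap gives the answer.

ppppppppppppkkkapapapap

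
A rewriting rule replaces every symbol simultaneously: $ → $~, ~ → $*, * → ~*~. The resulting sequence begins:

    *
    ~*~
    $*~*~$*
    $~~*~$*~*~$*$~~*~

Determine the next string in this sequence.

Rewriting the 17 symbols of $~~*~$*~*~$*$~~*~ one by one yields $~ $* $* ~*~ $* $~ ~*~ $* ~*~ $* $~ ~*~ $~ $* $* ~*~ $*; concatenated:

$~$*$*~*~$*$~~*~$*~*~$*$~~*~$~$*$*~*~$*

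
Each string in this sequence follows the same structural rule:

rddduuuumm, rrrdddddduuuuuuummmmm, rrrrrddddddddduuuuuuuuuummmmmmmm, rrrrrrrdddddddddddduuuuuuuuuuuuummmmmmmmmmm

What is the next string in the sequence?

rrrrrrrrrddddddddddddddduuuuuuuuuuuuuuuummmmmmmmmmmmmm

Reading off run lengths: r runs 1, 3, 5, 7; d runs 3, 6, 9, 12; u runs 4, 7, 10, 13; m runs 2, 5, 8, 11 — each is linear in n (n = 1, 2, …).
At n = 5 the blocks have lengths 9, 15, 16, 14.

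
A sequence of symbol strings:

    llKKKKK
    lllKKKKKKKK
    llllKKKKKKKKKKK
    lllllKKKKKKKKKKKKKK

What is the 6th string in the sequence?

Reading off run lengths: l runs 2, 3, 4, 5; K runs 5, 8, 11, 14 — each is linear in n, where the shown terms are n = 2, 3, 4, 5.
For term 6, n = 7, so the run lengths are 7, 20.

lllllllKKKKKKKKKKKKKKKKKKKK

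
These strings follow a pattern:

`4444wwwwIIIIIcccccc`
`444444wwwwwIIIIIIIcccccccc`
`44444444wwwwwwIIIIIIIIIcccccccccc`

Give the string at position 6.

44444444444444wwwwwwwwwIIIIIIIIIIIIIIIcccccccccccccccc

Term n consists of 2n 4's, followed by n+2 w's, followed by 2n+1 I's, followed by 2n+2 c's, where the shown terms are n = 2, 3, 4.
At n = 7 the blocks have lengths 14, 9, 15, 16.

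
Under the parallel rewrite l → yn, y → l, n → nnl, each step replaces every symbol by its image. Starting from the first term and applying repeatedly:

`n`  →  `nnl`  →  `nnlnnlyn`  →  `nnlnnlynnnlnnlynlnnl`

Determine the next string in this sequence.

Rewriting the 20 symbols of nnlnnlynnnlnnlynlnnl one by one yields nnl nnl yn nnl nnl yn l nnl nnl nnl yn nnl nnl yn l nnl yn nnl nnl yn; concatenated:

nnlnnlynnnlnnlynlnnlnnlnnlynnnlnnlynlnnlynnnlnnlyn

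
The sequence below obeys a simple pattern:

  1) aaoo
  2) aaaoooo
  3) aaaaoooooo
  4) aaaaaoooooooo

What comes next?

aaaaaaoooooooooo

Each string has the form a^{n+1} o^{2n} (n = 1, 2, …).
For the next term, n = 5, so the run lengths are 6, 10.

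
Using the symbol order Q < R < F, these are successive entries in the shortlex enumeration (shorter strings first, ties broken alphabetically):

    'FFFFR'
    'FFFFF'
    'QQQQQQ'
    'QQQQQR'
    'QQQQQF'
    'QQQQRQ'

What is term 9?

Continuing the enumeration 3 steps past QQQQRQ: QQQQRQ → QQQQRR → QQQQRF → (answer).

QQQQFQ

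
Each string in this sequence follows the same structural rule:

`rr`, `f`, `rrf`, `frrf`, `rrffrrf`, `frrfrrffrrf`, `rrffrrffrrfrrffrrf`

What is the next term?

frrfrrffrrfrrffrrffrrfrrffrrf

From term 3 onward, concatenate the second-to-last term with the last: rr·f = rrf, f·rrf = frrf, …
So term 8 is frrfrrffrrf·rrffrrffrrfrrffrrf.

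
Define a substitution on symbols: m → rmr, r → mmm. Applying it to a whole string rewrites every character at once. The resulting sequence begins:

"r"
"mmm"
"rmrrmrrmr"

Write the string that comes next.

Expanding rmrrmrrmr: r→mmm, m→rmr, r→mmm, r→mmm, m→rmr, r→mmm, r→mmm, m→rmr, r→mmm. Concatenated: mmm rmr mmm mmm rmr mmm mmm rmr mmm.

mmmrmrmmmmmmrmrmmmmmmrmrmmm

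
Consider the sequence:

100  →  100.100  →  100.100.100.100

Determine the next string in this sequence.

100.100.100.100.100.100.100.100

s(k+1) = s(k)·.·s(k) — each term doubles the last with '.' between the halves.
One more doubling of 100.100.100.100 gives the answer.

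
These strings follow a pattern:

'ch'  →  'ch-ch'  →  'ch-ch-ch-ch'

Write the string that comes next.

Each string is two copies of the previous one joined by '-'.
Doubling ch-ch-ch-ch with '-' between the halves:

ch-ch-ch-ch-ch-ch-ch-ch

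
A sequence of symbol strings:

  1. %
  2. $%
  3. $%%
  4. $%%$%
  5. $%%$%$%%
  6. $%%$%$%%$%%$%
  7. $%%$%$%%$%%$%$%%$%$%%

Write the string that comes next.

Each term (from the third on) is the previous term followed by the one before it: term 3 = $%·% = $%%.
So term 8 is $%%$%$%%$%%$%$%%$%$%%·$%%$%$%%$%%$%.

$%%$%$%%$%%$%$%%$%$%%$%%$%$%%$%%$%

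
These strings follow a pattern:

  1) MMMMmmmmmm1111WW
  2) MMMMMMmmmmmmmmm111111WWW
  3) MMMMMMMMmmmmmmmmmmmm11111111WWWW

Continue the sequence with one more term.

Each string has the form M^{2n+2} m^{3n+3} 1^{2n+2} W^{n+1} (n = 1, 2, …).
At n = 4 the blocks have lengths 10, 15, 10, 5.

MMMMMMMMMMmmmmmmmmmmmmmmm1111111111WWWWW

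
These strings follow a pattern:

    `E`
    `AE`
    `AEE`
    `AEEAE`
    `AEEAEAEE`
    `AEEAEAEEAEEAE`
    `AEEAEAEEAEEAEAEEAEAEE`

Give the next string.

This is a Fibonacci-style word recurrence s(k) = s(k−1)·s(k−2): e.g. AE·E = AEE.
The next term joins AEEAEAEEAEEAEAEEAEAEE and AEEAEAEEAEEAE.

AEEAEAEEAEEAEAEEAEAEEAEEAEAEEAEEAE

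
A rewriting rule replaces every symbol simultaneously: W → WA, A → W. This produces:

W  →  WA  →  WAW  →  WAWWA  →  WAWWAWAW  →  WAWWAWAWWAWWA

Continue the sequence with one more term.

WAWWAWAWWAWWAWAWWAWAW

φ(WAWWAWAWWAWWA) expands symbol-by-symbol to WA W WA WA W WA W WA WA W WA WA W; joining the 13 pieces gives the next term.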